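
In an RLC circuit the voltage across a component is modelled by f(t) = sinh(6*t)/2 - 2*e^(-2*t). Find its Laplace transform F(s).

F(s) = 3/(s^2 - 36) - 2/(s + 2)

By linearity of the Laplace transform, transform each term separately.
(-2)·[L{e^(-2t)} = 1/(s + 2)]; (1/2)·[L{sinh(6t)} = 6/(s^2 - 36)].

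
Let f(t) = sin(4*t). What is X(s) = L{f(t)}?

X(s) = 4/(s^2 + 16)

L{sin(4t)} = 4/(s^2 + 16).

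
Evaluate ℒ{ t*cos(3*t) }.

(s - 3)*(s + 3)/(s^2 + 9)^2

L{cos(3t)} = s/(s^2 + 9).
Then apply L{t·g(t)} = -d/ds[G(s)] with G(s) = s/(s^2 + 9):
differentiating 1 time and applying the sign gives (s - 3)*(s + 3)/(s^2 + 9)^2.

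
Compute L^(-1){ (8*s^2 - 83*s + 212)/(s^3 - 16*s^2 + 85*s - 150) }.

3*t*exp(5*t) + 2*exp(6*t) + 6*exp(5*t)

Factor the denominator: s^3 - 16*s^2 + 85*s - 150 = (s - 6)*(s - 5)^2.
Partial fraction decomposition gives [6/(s - 5)] + [3/(s - 5)^2] + [2/(s - 6)].
Invert each term: 6/(s - 5) ↔ 6e^(5t); 3/(s - 5)^2 ↔ 3t·e^(5t); 2/(s - 6) ↔ 2e^(6t).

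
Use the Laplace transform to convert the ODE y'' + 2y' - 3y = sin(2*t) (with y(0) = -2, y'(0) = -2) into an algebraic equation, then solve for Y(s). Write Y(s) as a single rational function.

Take the Laplace transform of both sides.
With L{y''} = s^2 Y - s·y(0) - y'(0) and L{y'} = sY - y(0), with y(0) = -2, y'(0) = -2: the LHS transforms to (s^2 + 2*s - 3)Y - (-2*s - 6).
The right side is L{sin(2*t)} = 2/(s^2 + 4).
So (s^2 + 2*s - 3)Y = 2/(s^2 + 4) + (-2*s - 6).
Isolate Y and clear denominators.

Y(s) = (-2*s^3 - 6*s^2 - 8*s - 22)/(s^4 + 2*s^3 + s^2 + 8*s - 12)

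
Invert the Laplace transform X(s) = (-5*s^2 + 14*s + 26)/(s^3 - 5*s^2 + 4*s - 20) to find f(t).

Factor the denominator: s^3 - 5*s^2 + 4*s - 20 = (s - 5)*(s^2 + 4).
Partial fraction decomposition gives [-1/(s - 5)] + [-4*s/(s^2 + 4)] + [-6/(s^2 + 4)].
Invert each term: -1/(s - 5) ↔ -e^(5t); -4·s/(s^2 + 4) ↔ -4cos(2t); -3·2/(s^2 + 4) ↔ -3sin(2t).

f(t) = -exp(5*t) - 3*sin(2*t) - 4*cos(2*t)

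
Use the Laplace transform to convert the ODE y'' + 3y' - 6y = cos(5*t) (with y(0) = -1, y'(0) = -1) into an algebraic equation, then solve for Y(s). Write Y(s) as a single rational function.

Transform both sides with L{·}.
The derivative rules (L{y''} = s^2 Y - s·y(0) - y'(0) and L{y'} = sY - y(0), with y(0) = -1, y'(0) = -1) turn the left side into (s^2 + 3*s - 6)Y - (-s - 4).
The right side is L{cos(5*t)} = s/(s^2 + 25).
So (s^2 + 3*s - 6)Y = s/(s^2 + 25) + (-s - 4).
Solve for Y(s) and write it as one ratio of polynomials.

Y(s) = (-s^3 - 4*s^2 - 24*s - 100)/(s^4 + 3*s^3 + 19*s^2 + 75*s - 150)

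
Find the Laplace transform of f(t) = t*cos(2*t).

L{cos(2t)} = s/(s^2 + 4).
Then apply L{t·g(t)} = -d/ds[H(s)] with H(s) = s/(s^2 + 4):
differentiating 1 time and applying the sign gives (s - 2)*(s + 2)/(s^2 + 4)^2.

(s - 2)*(s + 2)/(s^2 + 4)^2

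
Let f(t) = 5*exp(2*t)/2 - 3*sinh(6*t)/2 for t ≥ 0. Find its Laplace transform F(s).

F(s) = -9/(s^2 - 36) + 5/(2*(s - 2))

The transform is linear, so treat each term independently.
(-3/2)·[L{sinh(6t)} = 6/(s^2 - 36)]; (5/2)·[L{e^(2t)} = 1/(s - 2)].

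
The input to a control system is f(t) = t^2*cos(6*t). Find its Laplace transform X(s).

L{cos(6t)} = s/(s^2 + 36).
Then apply L{t^2·g(t)} = (-1)^2 d^2/ds^2[G(s)] with G(s) = s/(s^2 + 36):
differentiating 2 times and applying the sign gives 2*s*(s^2 - 108)/(s^2 + 36)^3.

X(s) = 2*s*(s^2 - 108)/(s^2 + 36)^3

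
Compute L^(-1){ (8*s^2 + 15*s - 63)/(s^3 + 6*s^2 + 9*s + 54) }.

-5*sin(3*t) + 5*cos(3*t) + 3*exp(-6*t)

Factor the denominator: s^3 + 6*s^2 + 9*s + 54 = (s + 6)*(s^2 + 9).
Partial fraction decomposition gives [3/(s + 6)] + [5*s/(s^2 + 9)] + [-15/(s^2 + 9)].
Invert each term: 3/(s + 6) ↔ 3e^(-6t); 5·s/(s^2 + 9) ↔ 5cos(3t); -5·3/(s^2 + 9) ↔ -5sin(3t).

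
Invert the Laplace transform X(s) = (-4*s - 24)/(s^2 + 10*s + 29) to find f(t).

f(t) = -2*exp(-5*t)*sin(2*t) - 4*exp(-5*t)*cos(2*t)

Complete the square in the denominator: s^2 + 10*s + 29 = (s + 5)^2 + 2^2.
Split the numerator to match: -4*s - 24 = -4·(s + 5) - 2·2.
Invert each term: -4·(s + 5)/((s + 5)^2 + 4) ↔ -4e^(-5t)cos(2t); -2·2/((s + 5)^2 + 4) ↔ -2e^(-5t)sin(2t).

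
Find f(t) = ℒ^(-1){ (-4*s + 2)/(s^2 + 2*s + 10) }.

f(t) = 2*exp(-t)*sin(3*t) - 4*exp(-t)*cos(3*t)

Complete the square in the denominator: s^2 + 2*s + 10 = (s + 1)^2 + 3^2.
Split the numerator to match: -4*s + 2 = -4·(s + 1) + 2·3.
Invert each term: -4·(s + 1)/((s + 1)^2 + 9) ↔ -4e^(-t)cos(3t); 2·3/((s + 1)^2 + 9) ↔ 2e^(-t)sin(3t).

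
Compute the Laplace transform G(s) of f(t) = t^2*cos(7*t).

L{cos(7t)} = s/(s^2 + 49).
Then apply L{t^2·g(t)} = (-1)^2 d^2/ds^2[H(s)] with H(s) = s/(s^2 + 49):
differentiating 2 times and applying the sign gives 2*s*(s^2 - 147)/(s^2 + 49)^3.

G(s) = 2*s*(s^2 - 147)/(s^2 + 49)^3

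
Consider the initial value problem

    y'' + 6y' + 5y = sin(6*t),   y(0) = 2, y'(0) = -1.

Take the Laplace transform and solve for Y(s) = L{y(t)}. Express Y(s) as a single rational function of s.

Y(s) = (2*s^3 + 11*s^2 + 72*s + 402)/(s^4 + 6*s^3 + 41*s^2 + 216*s + 180)

Apply the Laplace transform to the equation.
The derivative rules (L{y''} = s^2 Y - s·y(0) - y'(0) and L{y'} = sY - y(0), with y(0) = 2, y'(0) = -1) turn the left side into (s^2 + 6*s + 5)Y - (2*s + 11).
The right side is L{sin(6*t)} = 6/(s^2 + 36).
So (s^2 + 6*s + 5)Y = 6/(s^2 + 36) + (2*s + 11).
Isolate Y and clear denominators.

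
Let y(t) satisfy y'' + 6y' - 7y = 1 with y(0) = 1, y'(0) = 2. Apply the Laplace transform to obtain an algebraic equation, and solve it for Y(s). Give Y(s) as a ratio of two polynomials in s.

Y(s) = (s^2 + 8*s + 1)/(s^3 + 6*s^2 - 7*s)

Transform both sides with L{·}.
With L{y''} = s^2 Y - s·y(0) - y'(0) and L{y'} = sY - y(0), with y(0) = 1, y'(0) = 2: the LHS transforms to (s^2 + 6*s - 7)Y - (s + 8).
The right side is L{1} = 1/s.
So (s^2 + 6*s - 7)Y = 1/s + (s + 8).
Divide through and combine into a single rational function.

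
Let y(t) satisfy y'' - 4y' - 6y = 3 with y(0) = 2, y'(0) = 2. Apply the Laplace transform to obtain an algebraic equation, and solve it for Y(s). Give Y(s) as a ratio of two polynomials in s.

Y(s) = (2*s^2 - 6*s + 3)/(s^3 - 4*s^2 - 6*s)

Laplace-transform each side.
The derivative rules (L{y''} = s^2 Y - s·y(0) - y'(0) and L{y'} = sY - y(0), with y(0) = 2, y'(0) = 2) turn the left side into (s^2 - 4*s - 6)Y - (2*s - 6).
The right side is L{3} = 3/s.
So (s^2 - 4*s - 6)Y = 3/s + (2*s - 6).
Solve for Y(s) and write it as one ratio of polynomials.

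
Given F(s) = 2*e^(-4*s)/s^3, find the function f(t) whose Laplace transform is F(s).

The factor e^(-4s) signals a time shift by c = 4 (second shifting theorem).
L{t^2} = 2!/s^3 = 2/s^3, so L^-1{2/s^3} = t^2.
Hence the inverse is u(t - 4) times that function evaluated at t - 4.

f(t) = Heaviside(t - 4)*((t - 4)^2)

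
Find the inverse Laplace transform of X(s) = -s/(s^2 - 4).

-cosh(2*t)

Since L{cosh(2t)} = s/(s^2 - 4), the inverse is cosh(2*t), scaled by -1.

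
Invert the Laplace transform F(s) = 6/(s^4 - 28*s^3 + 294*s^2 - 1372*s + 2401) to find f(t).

Rewrite the denominator: s^4 - 28*s^3 + 294*s^2 - 1372*s + 2401 = (s - 7)^4.
The form in (s - 7) signals a first-shifting-theorem factor e^(7t).
Since L{t^3} = 3!/s^4 = 6/s^4, the inverse is t^3*e^(7*t).

f(t) = t^3*exp(7*t)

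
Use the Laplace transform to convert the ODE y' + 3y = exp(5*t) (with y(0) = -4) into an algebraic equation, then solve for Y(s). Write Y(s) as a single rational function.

Y(s) = (-4*s + 21)/(s^2 - 2*s - 15)

Apply the Laplace transform to the equation.
Using L{y'} = sY - y(0) = sY - (-4), the left side becomes (s + 3)Y - (-4).
The right side is L{exp(5*t)} = 1/(s - 5).
So (s + 3)Y = 1/(s - 5) + (-4).
Divide through and combine into a single rational function.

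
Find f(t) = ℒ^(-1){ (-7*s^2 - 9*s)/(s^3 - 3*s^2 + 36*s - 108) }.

f(t) = -2*exp(3*t) - 4*sin(6*t) - 5*cos(6*t)

Factor the denominator: s^3 - 3*s^2 + 36*s - 108 = (s - 3)*(s^2 + 36).
Partial fraction decomposition gives [-2/(s - 3)] + [-5*s/(s^2 + 36)] + [-24/(s^2 + 36)].
Invert each term: -2/(s - 3) ↔ -2e^(3t); -5·s/(s^2 + 36) ↔ -5cos(6t); -4·6/(s^2 + 36) ↔ -4sin(6t).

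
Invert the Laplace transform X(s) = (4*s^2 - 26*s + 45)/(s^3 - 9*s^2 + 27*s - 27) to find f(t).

Factor the denominator: s^3 - 9*s^2 + 27*s - 27 = (s - 3)^3.
Partial fraction decomposition gives [4/(s - 3)] + [-2/(s - 3)^2] + [3/(s - 3)^3].
Invert each term: 4/(s - 3) ↔ 4e^(3t); -2/(s - 3)^2 ↔ -2t·e^(3t); 3/(s - 3)^3 ↔ (3/2)t^2·e^(3t).

f(t) = 3*t^2*exp(3*t)/2 - 2*t*exp(3*t) + 4*exp(3*t)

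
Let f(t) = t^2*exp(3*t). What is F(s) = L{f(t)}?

F(s) = 2/(s - 3)^3

L{e^(3t)} = 1/(s - 3).
Then apply L{t^2·g(t)} = (-1)^2 d^2/ds^2[G(s)] with G(s) = 1/(s - 3):
differentiating 2 times and applying the sign gives 2/(s - 3)^3.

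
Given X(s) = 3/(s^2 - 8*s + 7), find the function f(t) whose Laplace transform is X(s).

Rewrite the denominator: s^2 - 8*s + 7 = (s - 4)^2 - 9.
The form in (s - 4) signals a first-shifting-theorem factor e^(4t).
Since L{sinh(3t)} = 3/(s^2 - 9), the inverse is e^(4*t)*sinh(3*t).

f(t) = exp(4*t)*sinh(3*t)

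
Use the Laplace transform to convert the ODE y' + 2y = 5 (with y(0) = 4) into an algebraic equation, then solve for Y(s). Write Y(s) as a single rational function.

Y(s) = (4*s + 5)/(s^2 + 2*s)

Apply the Laplace transform to the equation.
With L{y'} = sY - y(0) = sY - 4: the LHS transforms to (s + 2)Y - (4).
The right side is L{5} = 5/s.
So (s + 2)Y = 5/s + (4).
Isolate Y and clear denominators.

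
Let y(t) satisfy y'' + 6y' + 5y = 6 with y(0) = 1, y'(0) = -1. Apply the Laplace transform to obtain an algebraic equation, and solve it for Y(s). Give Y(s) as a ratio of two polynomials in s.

Y(s) = (s^2 + 5*s + 6)/(s^3 + 6*s^2 + 5*s)

Take the Laplace transform of both sides.
With L{y''} = s^2 Y - s·y(0) - y'(0) and L{y'} = sY - y(0), with y(0) = 1, y'(0) = -1: the LHS transforms to (s^2 + 6*s + 5)Y - (s + 5).
The right side is L{6} = 6/s.
So (s^2 + 6*s + 5)Y = 6/s + (s + 5).
Solve for Y(s) and write it as one ratio of polynomials.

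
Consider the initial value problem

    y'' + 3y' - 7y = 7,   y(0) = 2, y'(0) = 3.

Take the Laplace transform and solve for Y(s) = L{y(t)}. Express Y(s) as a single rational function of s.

Y(s) = (2*s^2 + 9*s + 7)/(s^3 + 3*s^2 - 7*s)

Apply the Laplace transform to the equation.
Using L{y''} = s^2 Y - s·y(0) - y'(0) and L{y'} = sY - y(0), with y(0) = 2, y'(0) = 3, the left side becomes (s^2 + 3*s - 7)Y - (2*s + 9).
The right side is L{7} = 7/s.
So (s^2 + 3*s - 7)Y = 7/s + (2*s + 9).
Divide through and combine into a single rational function.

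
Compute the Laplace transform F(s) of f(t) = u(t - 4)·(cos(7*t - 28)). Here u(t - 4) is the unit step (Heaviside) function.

By the second shifting theorem, L{u(t - c)·g(t - c)} = e^(-cs)·G(s) with c = 4 and G(s) = L{g(t)}.
L{cos(7t)} = s/(s^2 + 49).

F(s) = s*exp(-4*s)/(s^2 + 49)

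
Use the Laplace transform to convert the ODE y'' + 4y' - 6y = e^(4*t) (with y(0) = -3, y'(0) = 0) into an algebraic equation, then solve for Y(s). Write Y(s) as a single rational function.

Laplace-transform each side.
With L{y''} = s^2 Y - s·y(0) - y'(0) and L{y'} = sY - y(0), with y(0) = -3, y'(0) = 0: the LHS transforms to (s^2 + 4*s - 6)Y - (-3*s - 12).
The right side is L{e^(4*t)} = 1/(s - 4).
So (s^2 + 4*s - 6)Y = 1/(s - 4) + (-3*s - 12).
Isolate Y and clear denominators.

Y(s) = (-3*s^2 + 49)/(s^3 - 22*s + 24)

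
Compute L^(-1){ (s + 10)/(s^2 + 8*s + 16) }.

6*t*exp(-4*t) + exp(-4*t)

Factor the denominator: s^2 + 8*s + 16 = (s + 4)^2.
Partial fraction decomposition gives [1/(s + 4)] + [6/(s + 4)^2].
Invert each term: 1/(s + 4) ↔ e^(-4t); 6/(s + 4)^2 ↔ 6t·e^(-4t).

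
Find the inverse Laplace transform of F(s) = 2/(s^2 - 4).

sinh(2*t)

Since L{sinh(2t)} = 2/(s^2 - 4), the inverse is sinh(2*t).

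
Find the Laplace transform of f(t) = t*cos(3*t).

(s - 3)*(s + 3)/(s^2 + 9)^2

L{cos(3t)} = s/(s^2 + 9).
Then apply L{t·g(t)} = -d/ds[G(s)] with G(s) = s/(s^2 + 9):
differentiating 1 time and applying the sign gives (s - 3)*(s + 3)/(s^2 + 9)^2.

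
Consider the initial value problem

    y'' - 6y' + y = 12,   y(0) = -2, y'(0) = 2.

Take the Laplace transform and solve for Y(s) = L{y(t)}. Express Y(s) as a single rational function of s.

Transform both sides with L{·}.
With L{y''} = s^2 Y - s·y(0) - y'(0) and L{y'} = sY - y(0), with y(0) = -2, y'(0) = 2: the LHS transforms to (s^2 - 6*s + 1)Y - (-2*s + 14).
The right side is L{12} = 12/s.
So (s^2 - 6*s + 1)Y = 12/s + (-2*s + 14).
Solve for Y(s) and write it as one ratio of polynomials.

Y(s) = (-2*s^2 + 14*s + 12)/(s^3 - 6*s^2 + s)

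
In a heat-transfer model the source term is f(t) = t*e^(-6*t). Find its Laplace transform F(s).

L{e^(-6t)} = 1/(s + 6).
Then apply L{t·g(t)} = -d/ds[G(s)] with G(s) = 1/(s + 6):
differentiating 1 time and applying the sign gives (s + 6)^(-2).

F(s) = (s + 6)^(-2)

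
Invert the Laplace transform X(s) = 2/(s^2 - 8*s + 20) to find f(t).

Rewrite the denominator: s^2 - 8*s + 20 = (s - 4)^2 + 4.
The form in (s - 4) signals a first-shifting-theorem factor e^(4t).
Since L{sin(2t)} = 2/(s^2 + 4), the inverse is e^(4*t)*sin(2*t).

f(t) = exp(4*t)*sin(2*t)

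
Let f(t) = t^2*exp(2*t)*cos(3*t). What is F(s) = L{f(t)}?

F(s) = 2*(s - 2)*(s^2 - 4*s - 23)/(s^2 - 4*s + 13)^3

L{cos(3t)} = s/(s^2 + 9).
Multiplying by e^(2t) shifts s → s - 2, so L{exp(2*t)*cos(3*t)} = (s - 2)/((s - 2)^2 + 9).
Then apply L{t^2·g(t)} = (-1)^2 d^2/ds^2[G(s)] with G(s) = (s - 2)/((s - 2)^2 + 9):
differentiating 2 times and applying the sign gives 2*(s - 2)*(s^2 - 4*s - 23)/(s^2 - 4*s + 13)^3.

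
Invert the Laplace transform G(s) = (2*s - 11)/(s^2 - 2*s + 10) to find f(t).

Complete the square in the denominator: s^2 - 2*s + 10 = (s - 1)^2 + 3^2.
Split the numerator to match: 2*s - 11 = 2·(s - 1) - 3·3.
Invert each term: 2·(s - 1)/((s - 1)^2 + 9) ↔ 2e^(t)cos(3t); -3·3/((s - 1)^2 + 9) ↔ -3e^(t)sin(3t).

f(t) = -3*exp(t)*sin(3*t) + 2*exp(t)*cos(3*t)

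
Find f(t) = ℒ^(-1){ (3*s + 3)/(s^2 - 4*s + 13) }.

Complete the square in the denominator: s^2 - 4*s + 13 = (s - 2)^2 + 3^2.
Split the numerator to match: 3*s + 3 = 3·(s - 2) + 3·3.
Invert each term: 3·(s - 2)/((s - 2)^2 + 9) ↔ 3e^(2t)cos(3t); 3·3/((s - 2)^2 + 9) ↔ 3e^(2t)sin(3t).

f(t) = 3*exp(2*t)*sin(3*t) + 3*exp(2*t)*cos(3*t)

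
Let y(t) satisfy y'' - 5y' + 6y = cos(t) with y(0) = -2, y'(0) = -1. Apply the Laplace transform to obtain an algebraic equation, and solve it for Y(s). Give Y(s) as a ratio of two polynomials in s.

Laplace-transform each side.
The derivative rules (L{y''} = s^2 Y - s·y(0) - y'(0) and L{y'} = sY - y(0), with y(0) = -2, y'(0) = -1) turn the left side into (s^2 - 5*s + 6)Y - (-2*s + 9).
The right side is L{cos(t)} = s/(s^2 + 1).
So (s^2 - 5*s + 6)Y = s/(s^2 + 1) + (-2*s + 9).
Divide through and combine into a single rational function.

Y(s) = (-2*s^3 + 9*s^2 - s + 9)/(s^4 - 5*s^3 + 7*s^2 - 5*s + 6)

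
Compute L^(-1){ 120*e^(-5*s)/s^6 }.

Heaviside(t - 5)*((t - 5)^5)

The factor e^(-5s) signals a time shift by c = 5 (second shifting theorem).
L{t^5} = 5!/s^6 = 120/s^6, so L^-1{120/s^6} = t^5.
Hence the inverse is u(t - 5) times that function evaluated at t - 5.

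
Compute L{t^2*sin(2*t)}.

L{sin(2t)} = 2/(s^2 + 4).
Then apply L{t^2·g(t)} = (-1)^2 d^2/ds^2[G(s)] with G(s) = 2/(s^2 + 4):
differentiating 2 times and applying the sign gives 4*(3*s^2 - 4)/(s^2 + 4)^3.

4*(3*s^2 - 4)/(s^2 + 4)^3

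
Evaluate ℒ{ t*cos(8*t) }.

L{cos(8t)} = s/(s^2 + 64).
Then apply L{t·g(t)} = -d/ds[G(s)] with G(s) = s/(s^2 + 64):
differentiating 1 time and applying the sign gives (s - 8)*(s + 8)/(s^2 + 64)^2.

(s - 8)*(s + 8)/(s^2 + 64)^2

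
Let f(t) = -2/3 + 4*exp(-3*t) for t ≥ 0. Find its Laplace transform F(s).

F(s) = 4/(s + 3) - 2/(3*s)

By linearity of the Laplace transform, transform each term separately.
L{-2/3} = (-2/3)/s; (4)·[L{e^(-3t)} = 1/(s + 3)].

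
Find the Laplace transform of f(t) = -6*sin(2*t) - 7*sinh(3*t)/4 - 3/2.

-12/(s^2 + 4) - 21/(4*(s^2 - 9)) - 3/(2*s)

Apply the Laplace transform termwise.
(-7/4)·[L{sinh(3t)} = 3/(s^2 - 9)]; L{-3/2} = (-3/2)/s; (-6)·[L{sin(2t)} = 2/(s^2 + 4)].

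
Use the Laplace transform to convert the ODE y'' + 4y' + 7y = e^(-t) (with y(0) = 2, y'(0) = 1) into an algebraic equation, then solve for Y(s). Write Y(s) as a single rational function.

Y(s) = (2*s^2 + 11*s + 10)/(s^3 + 5*s^2 + 11*s + 7)

Laplace-transform each side.
Using L{y''} = s^2 Y - s·y(0) - y'(0) and L{y'} = sY - y(0), with y(0) = 2, y'(0) = 1, the left side becomes (s^2 + 4*s + 7)Y - (2*s + 9).
The right side is L{e^(-t)} = 1/(s + 1).
So (s^2 + 4*s + 7)Y = 1/(s + 1) + (2*s + 9).
Solve for Y(s) and write it as one ratio of polynomials.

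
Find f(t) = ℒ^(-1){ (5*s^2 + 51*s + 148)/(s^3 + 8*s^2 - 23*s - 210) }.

f(t) = 4*exp(5*t) - 2*exp(-6*t) + 3*exp(-7*t)

Factor the denominator: s^3 + 8*s^2 - 23*s - 210 = (s - 5)*(s + 6)*(s + 7).
Partial fraction decomposition gives [-2/(s + 6)] + [3/(s + 7)] + [4/(s - 5)].
Invert each term: -2/(s + 6) ↔ -2e^(-6t); 3/(s + 7) ↔ 3e^(-7t); 4/(s - 5) ↔ 4e^(5t).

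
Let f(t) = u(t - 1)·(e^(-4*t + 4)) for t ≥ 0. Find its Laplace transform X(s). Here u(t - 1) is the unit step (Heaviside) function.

By the second shifting theorem, L{u(t - c)·g(t - c)} = e^(-cs)·G(s) with c = 1 and G(s) = L{g(t)}.
L{e^(-4t)} = 1/(s + 4).

X(s) = exp(-s)/(s + 4)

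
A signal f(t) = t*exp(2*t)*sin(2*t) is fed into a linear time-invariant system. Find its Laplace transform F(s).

L{sin(2t)} = 2/(s^2 + 4).
Multiplying by e^(2t) shifts s → s - 2, so L{exp(2*t)*sin(2*t)} = 2/((s - 2)^2 + 4).
Then apply L{t·g(t)} = -d/ds[G(s)] with G(s) = 2/((s - 2)^2 + 4):
differentiating 1 time and applying the sign gives 4*(s - 2)/(s^2 - 4*s + 8)^2.

F(s) = 4*(s - 2)/(s^2 - 4*s + 8)^2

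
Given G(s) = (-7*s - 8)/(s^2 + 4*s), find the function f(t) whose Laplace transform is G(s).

f(t) = -2 - 5*exp(-4*t)

Factor the denominator: s^2 + 4*s = s*(s + 4).
Partial fraction decomposition gives [-2/s] + [-5/(s + 4)].
Invert each term: -2/(s - 0) ↔ -2e^(0t); -5/(s + 4) ↔ -5e^(-4t).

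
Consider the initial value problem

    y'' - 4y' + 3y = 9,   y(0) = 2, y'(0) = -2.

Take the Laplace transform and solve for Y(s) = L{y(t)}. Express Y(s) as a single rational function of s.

Y(s) = (2*s^2 - 10*s + 9)/(s^3 - 4*s^2 + 3*s)

Laplace-transform each side.
Using L{y''} = s^2 Y - s·y(0) - y'(0) and L{y'} = sY - y(0), with y(0) = 2, y'(0) = -2, the left side becomes (s^2 - 4*s + 3)Y - (2*s - 10).
The right side is L{9} = 9/s.
So (s^2 - 4*s + 3)Y = 9/s + (2*s - 10).
Solve for Y(s) and write it as one ratio of polynomials.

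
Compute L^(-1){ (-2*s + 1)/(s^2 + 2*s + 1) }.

3*t*exp(-t) - 2*exp(-t)

Factor the denominator: s^2 + 2*s + 1 = (s + 1)^2.
Partial fraction decomposition gives [-2/(s + 1)] + [3/(s + 1)^2].
Invert each term: -2/(s + 1) ↔ -2e^(-t); 3/(s + 1)^2 ↔ 3t·e^(-t).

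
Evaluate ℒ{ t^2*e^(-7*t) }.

L{e^(-7t)} = 1/(s + 7).
Then apply L{t^2·g(t)} = (-1)^2 d^2/ds^2[G(s)] with G(s) = 1/(s + 7):
differentiating 2 times and applying the sign gives 2/(s + 7)^3.

2/(s + 7)^3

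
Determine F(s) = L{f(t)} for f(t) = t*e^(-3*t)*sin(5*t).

F(s) = 10*(s + 3)/(s^2 + 6*s + 34)^2

L{sin(5t)} = 5/(s^2 + 25).
Multiplying by e^(-3t) shifts s → s + 3, so L{e^(-3*t)*sin(5*t)} = 5/((s + 3)^2 + 25).
Then apply L{t·g(t)} = -d/ds[G(s)] with G(s) = 5/((s + 3)^2 + 25):
differentiating 1 time and applying the sign gives 10*(s + 3)/(s^2 + 6*s + 34)^2.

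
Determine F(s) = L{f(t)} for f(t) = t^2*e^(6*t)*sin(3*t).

F(s) = 18*(s^2 - 12*s + 33)/(s^2 - 12*s + 45)^3

L{sin(3t)} = 3/(s^2 + 9).
Multiplying by e^(6t) shifts s → s - 6, so L{e^(6*t)*sin(3*t)} = 3/((s - 6)^2 + 9).
Then apply L{t^2·g(t)} = (-1)^2 d^2/ds^2[G(s)] with G(s) = 3/((s - 6)^2 + 9):
differentiating 2 times and applying the sign gives 18*(s^2 - 12*s + 33)/(s^2 - 12*s + 45)^3.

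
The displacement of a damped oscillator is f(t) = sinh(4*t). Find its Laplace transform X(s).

X(s) = 4/(s^2 - 16)

L{sinh(4t)} = 4/(s^2 - 16).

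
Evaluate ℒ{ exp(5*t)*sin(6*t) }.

6/((s - 5)^2 + 36)

L{sin(6t)} = 6/(s^2 + 36).
By the first shifting theorem, multiplying by e^(5t) replaces s with s - 5.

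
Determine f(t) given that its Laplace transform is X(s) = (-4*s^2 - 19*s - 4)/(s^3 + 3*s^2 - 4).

f(t) = -6*t*exp(-2*t) - 3*exp(t) - exp(-2*t)

Factor the denominator: s^3 + 3*s^2 - 4 = (s - 1)*(s + 2)^2.
Partial fraction decomposition gives [-1/(s + 2)] + [-6/(s + 2)^2] + [-3/(s - 1)].
Invert each term: -1/(s + 2) ↔ -e^(-2t); -6/(s + 2)^2 ↔ -6t·e^(-2t); -3/(s - 1) ↔ -3e^(t).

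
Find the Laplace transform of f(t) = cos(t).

L{cos(t)} = s/(s^2 + 1).

s/(s^2 + 1)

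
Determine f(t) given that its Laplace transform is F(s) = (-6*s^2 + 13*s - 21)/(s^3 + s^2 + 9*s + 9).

f(t) = 5*sin(3*t) - 2*cos(3*t) - 4*exp(-t)

Factor the denominator: s^3 + s^2 + 9*s + 9 = (s + 1)*(s^2 + 9).
Partial fraction decomposition gives [-4/(s + 1)] + [-2*s/(s^2 + 9)] + [15/(s^2 + 9)].
Invert each term: -4/(s + 1) ↔ -4e^(-t); -2·s/(s^2 + 9) ↔ -2cos(3t); 5·3/(s^2 + 9) ↔ 5sin(3t).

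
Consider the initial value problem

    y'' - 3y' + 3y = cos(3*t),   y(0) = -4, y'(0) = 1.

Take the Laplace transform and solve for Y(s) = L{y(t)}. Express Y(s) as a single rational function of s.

Y(s) = (-4*s^3 + 13*s^2 - 35*s + 117)/(s^4 - 3*s^3 + 12*s^2 - 27*s + 27)

Transform both sides with L{·}.
Using L{y''} = s^2 Y - s·y(0) - y'(0) and L{y'} = sY - y(0), with y(0) = -4, y'(0) = 1, the left side becomes (s^2 - 3*s + 3)Y - (-4*s + 13).
The right side is L{cos(3*t)} = s/(s^2 + 9).
So (s^2 - 3*s + 3)Y = s/(s^2 + 9) + (-4*s + 13).
Isolate Y and clear denominators.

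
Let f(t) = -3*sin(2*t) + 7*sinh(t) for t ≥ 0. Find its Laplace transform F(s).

F(s) = -6/(s^2 + 4) + 7/(s^2 - 1)

The transform is linear, so treat each term independently.
(7)·[L{sinh(t)} = 1/(s^2 - 1)]; (-3)·[L{sin(2t)} = 2/(s^2 + 4)].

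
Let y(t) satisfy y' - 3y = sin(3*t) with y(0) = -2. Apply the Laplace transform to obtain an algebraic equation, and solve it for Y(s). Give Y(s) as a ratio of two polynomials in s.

Y(s) = (-2*s^2 - 15)/(s^3 - 3*s^2 + 9*s - 27)

Take the Laplace transform of both sides.
Using L{y'} = sY - y(0) = sY - (-2), the left side becomes (s - 3)Y - (-2).
The right side is L{sin(3*t)} = 3/(s^2 + 9).
So (s - 3)Y = 3/(s^2 + 9) + (-2).
Divide through and combine into a single rational function.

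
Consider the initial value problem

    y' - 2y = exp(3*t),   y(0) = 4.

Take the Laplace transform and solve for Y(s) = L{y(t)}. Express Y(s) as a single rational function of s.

Y(s) = (4*s - 11)/(s^2 - 5*s + 6)

Take the Laplace transform of both sides.
The derivative rules (L{y'} = sY - y(0) = sY - 4) turn the left side into (s - 2)Y - (4).
The right side is L{exp(3*t)} = 1/(s - 3).
So (s - 2)Y = 1/(s - 3) + (4).
Solve for Y(s) and write it as one ratio of polynomials.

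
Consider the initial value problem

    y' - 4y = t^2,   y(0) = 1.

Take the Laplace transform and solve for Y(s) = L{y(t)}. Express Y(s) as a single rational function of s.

Y(s) = (s^3 + 2)/(s^4 - 4*s^3)

Apply the Laplace transform to the equation.
The derivative rules (L{y'} = sY - y(0) = sY - 1) turn the left side into (s - 4)Y - (1).
The right side is L{t^2} = 2/s^3.
So (s - 4)Y = 2/s^3 + (1).
Solve for Y(s) and write it as one ratio of polynomials.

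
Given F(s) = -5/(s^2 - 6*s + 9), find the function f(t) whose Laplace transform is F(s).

Rewrite the denominator: s^2 - 6*s + 9 = (s - 3)^2.
The form in (s - 3) signals a first-shifting-theorem factor e^(3t).
Since L{t} = 1!/s^2 = 1/s^2, the inverse is t*e^(3*t), scaled by -5.

f(t) = -5*t*exp(3*t)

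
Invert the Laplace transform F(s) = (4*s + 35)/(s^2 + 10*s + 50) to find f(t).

f(t) = 3*exp(-5*t)*sin(5*t) + 4*exp(-5*t)*cos(5*t)

Complete the square in the denominator: s^2 + 10*s + 50 = (s + 5)^2 + 5^2.
Split the numerator to match: 4*s + 35 = 4·(s + 5) + 3·5.
Invert each term: 4·(s + 5)/((s + 5)^2 + 25) ↔ 4e^(-5t)cos(5t); 3·5/((s + 5)^2 + 25) ↔ 3e^(-5t)sin(5t).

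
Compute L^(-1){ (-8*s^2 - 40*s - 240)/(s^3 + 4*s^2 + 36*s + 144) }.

-4*sin(6*t) - 4*cos(6*t) - 4*exp(-4*t)

Factor the denominator: s^3 + 4*s^2 + 36*s + 144 = (s + 4)*(s^2 + 36).
Partial fraction decomposition gives [-4/(s + 4)] + [-4*s/(s^2 + 36)] + [-24/(s^2 + 36)].
Invert each term: -4/(s + 4) ↔ -4e^(-4t); -4·s/(s^2 + 36) ↔ -4cos(6t); -4·6/(s^2 + 36) ↔ -4sin(6t).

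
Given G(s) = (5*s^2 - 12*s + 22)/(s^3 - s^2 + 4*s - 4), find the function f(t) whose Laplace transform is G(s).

Factor the denominator: s^3 - s^2 + 4*s - 4 = (s - 1)*(s^2 + 4).
Partial fraction decomposition gives [3/(s - 1)] + [2*s/(s^2 + 4)] + [-10/(s^2 + 4)].
Invert each term: 3/(s - 1) ↔ 3e^(t); 2·s/(s^2 + 4) ↔ 2cos(2t); -5·2/(s^2 + 4) ↔ -5sin(2t).

f(t) = 3*exp(t) - 5*sin(2*t) + 2*cos(2*t)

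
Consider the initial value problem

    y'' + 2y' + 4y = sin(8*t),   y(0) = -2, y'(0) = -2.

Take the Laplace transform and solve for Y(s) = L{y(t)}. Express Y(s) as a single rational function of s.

Take the Laplace transform of both sides.
Using L{y''} = s^2 Y - s·y(0) - y'(0) and L{y'} = sY - y(0), with y(0) = -2, y'(0) = -2, the left side becomes (s^2 + 2*s + 4)Y - (-2*s - 6).
The right side is L{sin(8*t)} = 8/(s^2 + 64).
So (s^2 + 2*s + 4)Y = 8/(s^2 + 64) + (-2*s - 6).
Divide through and combine into a single rational function.

Y(s) = (-2*s^3 - 6*s^2 - 128*s - 376)/(s^4 + 2*s^3 + 68*s^2 + 128*s + 256)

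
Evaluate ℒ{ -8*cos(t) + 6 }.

The transform is linear, so treat each term independently.
(-8)·[L{cos(t)} = s/(s^2 + 1)]; L{6} = 6/s.

-8*s/(s^2 + 1) + 6/s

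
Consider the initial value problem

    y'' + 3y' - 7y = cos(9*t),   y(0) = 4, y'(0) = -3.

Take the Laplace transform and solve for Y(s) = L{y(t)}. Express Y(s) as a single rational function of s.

Y(s) = (4*s^3 + 9*s^2 + 325*s + 729)/(s^4 + 3*s^3 + 74*s^2 + 243*s - 567)

Take the Laplace transform of both sides.
With L{y''} = s^2 Y - s·y(0) - y'(0) and L{y'} = sY - y(0), with y(0) = 4, y'(0) = -3: the LHS transforms to (s^2 + 3*s - 7)Y - (4*s + 9).
The right side is L{cos(9*t)} = s/(s^2 + 81).
So (s^2 + 3*s - 7)Y = s/(s^2 + 81) + (4*s + 9).
Solve for Y(s) and write it as one ratio of polynomials.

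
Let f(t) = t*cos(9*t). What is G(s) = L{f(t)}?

L{cos(9t)} = s/(s^2 + 81).
Then apply L{t·g(t)} = -d/ds[H(s)] with H(s) = s/(s^2 + 81):
differentiating 1 time and applying the sign gives (s - 9)*(s + 9)/(s^2 + 81)^2.

G(s) = (s - 9)*(s + 9)/(s^2 + 81)^2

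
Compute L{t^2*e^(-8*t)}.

L{e^(-8t)} = 1/(s + 8).
Then apply L{t^2·g(t)} = (-1)^2 d^2/ds^2[G(s)] with G(s) = 1/(s + 8):
differentiating 2 times and applying the sign gives 2/(s + 8)^3.

2/(s + 8)^3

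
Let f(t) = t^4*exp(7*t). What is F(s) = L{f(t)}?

L{t^4} = 4!/s^5 = 24/s^5.
By the first shifting theorem, multiplying by e^(7t) replaces s with s - 7.

F(s) = 24/(s - 7)^5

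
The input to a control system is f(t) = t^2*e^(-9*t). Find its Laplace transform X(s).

X(s) = 2/(s + 9)^3

L{e^(-9t)} = 1/(s + 9).
Then apply L{t^2·g(t)} = (-1)^2 d^2/ds^2[G(s)] with G(s) = 1/(s + 9):
differentiating 2 times and applying the sign gives 2/(s + 9)^3.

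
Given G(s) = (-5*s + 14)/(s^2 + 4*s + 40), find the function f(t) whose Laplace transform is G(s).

Complete the square in the denominator: s^2 + 4*s + 40 = (s + 2)^2 + 6^2.
Split the numerator to match: -5*s + 14 = -5·(s + 2) + 4·6.
Invert each term: -5·(s + 2)/((s + 2)^2 + 36) ↔ -5e^(-2t)cos(6t); 4·6/((s + 2)^2 + 36) ↔ 4e^(-2t)sin(6t).

f(t) = 4*exp(-2*t)*sin(6*t) - 5*exp(-2*t)*cos(6*t)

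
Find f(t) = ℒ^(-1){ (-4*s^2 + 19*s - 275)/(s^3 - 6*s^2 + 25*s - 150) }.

f(t) = -5*exp(6*t) + 5*sin(5*t) + cos(5*t)

Factor the denominator: s^3 - 6*s^2 + 25*s - 150 = (s - 6)*(s^2 + 25).
Partial fraction decomposition gives [-5/(s - 6)] + [s/(s^2 + 25)] + [25/(s^2 + 25)].
Invert each term: -5/(s - 6) ↔ -5e^(6t); 1·s/(s^2 + 25) ↔ cos(5t); 5·5/(s^2 + 25) ↔ 5sin(5t).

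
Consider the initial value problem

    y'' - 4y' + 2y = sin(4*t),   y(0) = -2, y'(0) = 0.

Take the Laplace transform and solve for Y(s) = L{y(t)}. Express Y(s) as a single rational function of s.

Transform both sides with L{·}.
Using L{y''} = s^2 Y - s·y(0) - y'(0) and L{y'} = sY - y(0), with y(0) = -2, y'(0) = 0, the left side becomes (s^2 - 4*s + 2)Y - (-2*s + 8).
The right side is L{sin(4*t)} = 4/(s^2 + 16).
So (s^2 - 4*s + 2)Y = 4/(s^2 + 16) + (-2*s + 8).
Divide through and combine into a single rational function.

Y(s) = (-2*s^3 + 8*s^2 - 32*s + 132)/(s^4 - 4*s^3 + 18*s^2 - 64*s + 32)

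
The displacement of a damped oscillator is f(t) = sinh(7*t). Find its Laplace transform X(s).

X(s) = 7/(s^2 - 49)

L{sinh(7t)} = 7/(s^2 - 49).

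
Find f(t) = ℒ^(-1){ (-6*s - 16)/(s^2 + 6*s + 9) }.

Factor the denominator: s^2 + 6*s + 9 = (s + 3)^2.
Partial fraction decomposition gives [-6/(s + 3)] + [2/(s + 3)^2].
Invert each term: -6/(s + 3) ↔ -6e^(-3t); 2/(s + 3)^2 ↔ 2t·e^(-3t).

f(t) = 2*t*exp(-3*t) - 6*exp(-3*t)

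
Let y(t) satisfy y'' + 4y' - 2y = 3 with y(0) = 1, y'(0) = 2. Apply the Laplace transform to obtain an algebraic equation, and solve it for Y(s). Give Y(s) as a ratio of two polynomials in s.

Y(s) = (s^2 + 6*s + 3)/(s^3 + 4*s^2 - 2*s)

Laplace-transform each side.
Using L{y''} = s^2 Y - s·y(0) - y'(0) and L{y'} = sY - y(0), with y(0) = 1, y'(0) = 2, the left side becomes (s^2 + 4*s - 2)Y - (s + 6).
The right side is L{3} = 3/s.
So (s^2 + 4*s - 2)Y = 3/s + (s + 6).
Divide through and combine into a single rational function.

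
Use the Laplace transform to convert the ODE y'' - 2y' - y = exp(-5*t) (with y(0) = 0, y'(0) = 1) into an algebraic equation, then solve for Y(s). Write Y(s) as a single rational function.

Laplace-transform each side.
The derivative rules (L{y''} = s^2 Y - s·y(0) - y'(0) and L{y'} = sY - y(0), with y(0) = 0, y'(0) = 1) turn the left side into (s^2 - 2*s - 1)Y - (1).
The right side is L{exp(-5*t)} = 1/(s + 5).
So (s^2 - 2*s - 1)Y = 1/(s + 5) + (1).
Isolate Y and clear denominators.

Y(s) = (s + 6)/(s^3 + 3*s^2 - 11*s - 5)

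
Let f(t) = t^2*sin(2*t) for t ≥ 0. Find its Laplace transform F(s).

L{sin(2t)} = 2/(s^2 + 4).
Then apply L{t^2·g(t)} = (-1)^2 d^2/ds^2[G(s)] with G(s) = 2/(s^2 + 4):
differentiating 2 times and applying the sign gives 4*(3*s^2 - 4)/(s^2 + 4)^3.

F(s) = 4*(3*s^2 - 4)/(s^2 + 4)^3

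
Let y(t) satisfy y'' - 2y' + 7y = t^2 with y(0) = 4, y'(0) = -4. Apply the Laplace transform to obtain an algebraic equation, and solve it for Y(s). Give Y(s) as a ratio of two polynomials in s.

Transform both sides with L{·}.
The derivative rules (L{y''} = s^2 Y - s·y(0) - y'(0) and L{y'} = sY - y(0), with y(0) = 4, y'(0) = -4) turn the left side into (s^2 - 2*s + 7)Y - (4*s - 12).
The right side is L{t^2} = 2/s^3.
So (s^2 - 2*s + 7)Y = 2/s^3 + (4*s - 12).
Divide through and combine into a single rational function.

Y(s) = (4*s^4 - 12*s^3 + 2)/(s^5 - 2*s^4 + 7*s^3)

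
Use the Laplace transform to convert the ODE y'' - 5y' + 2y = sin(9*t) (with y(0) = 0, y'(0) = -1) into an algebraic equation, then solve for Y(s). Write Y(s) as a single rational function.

Transform both sides with L{·}.
Using L{y''} = s^2 Y - s·y(0) - y'(0) and L{y'} = sY - y(0), with y(0) = 0, y'(0) = -1, the left side becomes (s^2 - 5*s + 2)Y - (-1).
The right side is L{sin(9*t)} = 9/(s^2 + 81).
So (s^2 - 5*s + 2)Y = 9/(s^2 + 81) + (-1).
Divide through and combine into a single rational function.

Y(s) = (-s^2 - 72)/(s^4 - 5*s^3 + 83*s^2 - 405*s + 162)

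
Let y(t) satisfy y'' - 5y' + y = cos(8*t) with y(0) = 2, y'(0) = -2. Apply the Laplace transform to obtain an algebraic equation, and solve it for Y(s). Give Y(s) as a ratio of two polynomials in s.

Apply the Laplace transform to the equation.
Using L{y''} = s^2 Y - s·y(0) - y'(0) and L{y'} = sY - y(0), with y(0) = 2, y'(0) = -2, the left side becomes (s^2 - 5*s + 1)Y - (2*s - 12).
The right side is L{cos(8*t)} = s/(s^2 + 64).
So (s^2 - 5*s + 1)Y = s/(s^2 + 64) + (2*s - 12).
Isolate Y and clear denominators.

Y(s) = (2*s^3 - 12*s^2 + 129*s - 768)/(s^4 - 5*s^3 + 65*s^2 - 320*s + 64)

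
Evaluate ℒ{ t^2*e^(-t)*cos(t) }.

2*(s + 1)*(s^2 + 2*s - 2)/(s^2 + 2*s + 2)^3

L{cos(t)} = s/(s^2 + 1).
Multiplying by e^(-t) shifts s → s + 1, so L{e^(-t)*cos(t)} = (s + 1)/((s + 1)^2 + 1).
Then apply L{t^2·g(t)} = (-1)^2 d^2/ds^2[G(s)] with G(s) = (s + 1)/((s + 1)^2 + 1):
differentiating 2 times and applying the sign gives 2*(s + 1)*(s^2 + 2*s - 2)/(s^2 + 2*s + 2)^3.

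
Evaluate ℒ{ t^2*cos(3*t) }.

2*s*(s^2 - 27)/(s^2 + 9)^3

L{cos(3t)} = s/(s^2 + 9).
Then apply L{t^2·g(t)} = (-1)^2 d^2/ds^2[G(s)] with G(s) = s/(s^2 + 9):
differentiating 2 times and applying the sign gives 2*s*(s^2 - 27)/(s^2 + 9)^3.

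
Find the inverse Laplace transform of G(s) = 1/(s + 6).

Since L{e^(-6t)} = 1/(s + 6), the inverse is exp(-6*t).

exp(-6*t)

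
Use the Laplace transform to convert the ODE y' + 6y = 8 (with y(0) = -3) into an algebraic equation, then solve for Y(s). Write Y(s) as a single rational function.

Y(s) = (-3*s + 8)/(s^2 + 6*s)

Take the Laplace transform of both sides.
With L{y'} = sY - y(0) = sY - (-3): the LHS transforms to (s + 6)Y - (-3).
The right side is L{8} = 8/s.
So (s + 6)Y = 8/s + (-3).
Solve for Y(s) and write it as one ratio of polynomials.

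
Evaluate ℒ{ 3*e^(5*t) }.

L{3} = 3/s.
By the first shifting theorem, multiplying by e^(5t) replaces s with s - 5.

3/(s - 5)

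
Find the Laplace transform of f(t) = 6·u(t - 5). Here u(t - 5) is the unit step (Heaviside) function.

By the second shifting theorem, L{u(t - c)·g(t - c)} = e^(-cs)·G(s) with c = 5 and G(s) = L{g(t)}.
L{6} = 6/s.

6*exp(-5*s)/s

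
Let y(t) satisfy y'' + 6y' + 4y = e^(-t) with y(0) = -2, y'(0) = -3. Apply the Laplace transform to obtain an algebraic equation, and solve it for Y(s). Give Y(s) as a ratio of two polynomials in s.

Y(s) = (-2*s^2 - 17*s - 14)/(s^3 + 7*s^2 + 10*s + 4)

Take the Laplace transform of both sides.
With L{y''} = s^2 Y - s·y(0) - y'(0) and L{y'} = sY - y(0), with y(0) = -2, y'(0) = -3: the LHS transforms to (s^2 + 6*s + 4)Y - (-2*s - 15).
The right side is L{e^(-t)} = 1/(s + 1).
So (s^2 + 6*s + 4)Y = 1/(s + 1) + (-2*s - 15).
Solve for Y(s) and write it as one ratio of polynomials.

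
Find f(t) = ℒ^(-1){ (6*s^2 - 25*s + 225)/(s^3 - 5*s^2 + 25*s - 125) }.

Factor the denominator: s^3 - 5*s^2 + 25*s - 125 = (s - 5)*(s^2 + 25).
Partial fraction decomposition gives [5/(s - 5)] + [s/(s^2 + 25)] + [-20/(s^2 + 25)].
Invert each term: 5/(s - 5) ↔ 5e^(5t); 1·s/(s^2 + 25) ↔ cos(5t); -4·5/(s^2 + 25) ↔ -4sin(5t).

f(t) = 5*exp(5*t) - 4*sin(5*t) + cos(5*t)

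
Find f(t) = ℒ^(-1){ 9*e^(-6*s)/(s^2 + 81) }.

f(t) = Heaviside(t - 6)*(sin(9*t - 54))

The factor e^(-6s) signals a time shift by c = 6 (second shifting theorem).
L{sin(9t)} = 9/(s^2 + 81), so L^-1{9/(s^2 + 81)} = sin(9*t).
Hence the inverse is u(t - 6) times that function evaluated at t - 6.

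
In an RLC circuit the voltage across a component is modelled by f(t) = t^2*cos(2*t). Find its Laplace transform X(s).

X(s) = 2*s*(s^2 - 12)/(s^2 + 4)^3

L{cos(2t)} = s/(s^2 + 4).
Then apply L{t^2·g(t)} = (-1)^2 d^2/ds^2[G(s)] with G(s) = s/(s^2 + 4):
differentiating 2 times and applying the sign gives 2*s*(s^2 - 12)/(s^2 + 4)^3.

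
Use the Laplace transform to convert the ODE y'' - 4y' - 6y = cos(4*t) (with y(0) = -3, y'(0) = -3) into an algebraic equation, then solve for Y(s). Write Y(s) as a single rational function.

Y(s) = (-3*s^3 + 9*s^2 - 47*s + 144)/(s^4 - 4*s^3 + 10*s^2 - 64*s - 96)

Laplace-transform each side.
Using L{y''} = s^2 Y - s·y(0) - y'(0) and L{y'} = sY - y(0), with y(0) = -3, y'(0) = -3, the left side becomes (s^2 - 4*s - 6)Y - (-3*s + 9).
The right side is L{cos(4*t)} = s/(s^2 + 16).
So (s^2 - 4*s - 6)Y = s/(s^2 + 16) + (-3*s + 9).
Divide through and combine into a single rational function.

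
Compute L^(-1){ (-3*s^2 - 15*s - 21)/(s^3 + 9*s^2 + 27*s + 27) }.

Factor the denominator: s^3 + 9*s^2 + 27*s + 27 = (s + 3)^3.
Partial fraction decomposition gives [-3/(s + 3)] + [3/(s + 3)^2] + [-3/(s + 3)^3].
Invert each term: -3/(s + 3) ↔ -3e^(-3t); 3/(s + 3)^2 ↔ 3t·e^(-3t); -3/(s + 3)^3 ↔ (-3/2)t^2·e^(-3t).

-3*t^2*exp(-3*t)/2 + 3*t*exp(-3*t) - 3*exp(-3*t)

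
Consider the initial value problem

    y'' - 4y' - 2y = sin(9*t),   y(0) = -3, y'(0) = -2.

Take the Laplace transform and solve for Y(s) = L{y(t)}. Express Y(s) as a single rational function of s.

Y(s) = (-3*s^3 + 10*s^2 - 243*s + 819)/(s^4 - 4*s^3 + 79*s^2 - 324*s - 162)

Laplace-transform each side.
The derivative rules (L{y''} = s^2 Y - s·y(0) - y'(0) and L{y'} = sY - y(0), with y(0) = -3, y'(0) = -2) turn the left side into (s^2 - 4*s - 2)Y - (-3*s + 10).
The right side is L{sin(9*t)} = 9/(s^2 + 81).
So (s^2 - 4*s - 2)Y = 9/(s^2 + 81) + (-3*s + 10).
Solve for Y(s) and write it as one ratio of polynomials.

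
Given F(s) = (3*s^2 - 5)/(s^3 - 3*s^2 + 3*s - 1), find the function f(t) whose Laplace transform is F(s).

Factor the denominator: s^3 - 3*s^2 + 3*s - 1 = (s - 1)^3.
Partial fraction decomposition gives [3/(s - 1)] + [6/(s - 1)^2] + [-2/(s - 1)^3].
Invert each term: 3/(s - 1) ↔ 3e^(t); 6/(s - 1)^2 ↔ 6t·e^(t); -2/(s - 1)^3 ↔ (-1)t^2·e^(t).

f(t) = -t^2*exp(t) + 6*t*exp(t) + 3*exp(t)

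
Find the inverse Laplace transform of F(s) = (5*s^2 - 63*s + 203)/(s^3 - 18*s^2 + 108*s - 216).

5*t^2*exp(6*t)/2 - 3*t*exp(6*t) + 5*exp(6*t)

Factor the denominator: s^3 - 18*s^2 + 108*s - 216 = (s - 6)^3.
Partial fraction decomposition gives [5/(s - 6)] + [-3/(s - 6)^2] + [5/(s - 6)^3].
Invert each term: 5/(s - 6) ↔ 5e^(6t); -3/(s - 6)^2 ↔ -3t·e^(6t); 5/(s - 6)^3 ↔ (5/2)t^2·e^(6t).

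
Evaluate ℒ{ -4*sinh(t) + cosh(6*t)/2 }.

s/(2*(s^2 - 36)) - 4/(s^2 - 1)

The transform is linear, so treat each term independently.
(-4)·[L{sinh(t)} = 1/(s^2 - 1)]; (1/2)·[L{cosh(6t)} = s/(s^2 - 36)].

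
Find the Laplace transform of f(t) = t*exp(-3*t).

(s + 3)^(-2)

L{e^(-3t)} = 1/(s + 3).
Then apply L{t·g(t)} = -d/ds[H(s)] with H(s) = 1/(s + 3):
differentiating 1 time and applying the sign gives (s + 3)^(-2).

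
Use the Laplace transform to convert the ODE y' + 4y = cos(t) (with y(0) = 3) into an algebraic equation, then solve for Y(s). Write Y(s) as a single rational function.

Apply the Laplace transform to the equation.
Using L{y'} = sY - y(0) = sY - 3, the left side becomes (s + 4)Y - (3).
The right side is L{cos(t)} = s/(s^2 + 1).
So (s + 4)Y = s/(s^2 + 1) + (3).
Solve for Y(s) and write it as one ratio of polynomials.

Y(s) = (3*s^2 + s + 3)/(s^3 + 4*s^2 + s + 4)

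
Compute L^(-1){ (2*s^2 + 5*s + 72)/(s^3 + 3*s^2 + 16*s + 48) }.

2*sin(4*t) - cos(4*t) + 3*exp(-3*t)

Factor the denominator: s^3 + 3*s^2 + 16*s + 48 = (s + 3)*(s^2 + 16).
Partial fraction decomposition gives [3/(s + 3)] + [-s/(s^2 + 16)] + [8/(s^2 + 16)].
Invert each term: 3/(s + 3) ↔ 3e^(-3t); -1·s/(s^2 + 16) ↔ -cos(4t); 2·4/(s^2 + 16) ↔ 2sin(4t).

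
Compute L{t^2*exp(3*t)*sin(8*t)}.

16*(3*s^2 - 18*s - 37)/(s^2 - 6*s + 73)^3

L{sin(8t)} = 8/(s^2 + 64).
Multiplying by e^(3t) shifts s → s - 3, so L{exp(3*t)*sin(8*t)} = 8/((s - 3)^2 + 64).
Then apply L{t^2·g(t)} = (-1)^2 d^2/ds^2[G(s)] with G(s) = 8/((s - 3)^2 + 64):
differentiating 2 times and applying the sign gives 16*(3*s^2 - 18*s - 37)/(s^2 - 6*s + 73)^3.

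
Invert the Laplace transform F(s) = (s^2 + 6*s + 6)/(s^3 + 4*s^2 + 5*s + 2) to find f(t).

Factor the denominator: s^3 + 4*s^2 + 5*s + 2 = (s + 1)^2*(s + 2).
Partial fraction decomposition gives [3/(s + 1)] + [(s + 1)^(-2)] + [-2/(s + 2)].
Invert each term: 3/(s + 1) ↔ 3e^(-t); 1/(s + 1)^2 ↔ t·e^(-t); -2/(s + 2) ↔ -2e^(-2t).

f(t) = t*exp(-t) + 3*exp(-t) - 2*exp(-2*t)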